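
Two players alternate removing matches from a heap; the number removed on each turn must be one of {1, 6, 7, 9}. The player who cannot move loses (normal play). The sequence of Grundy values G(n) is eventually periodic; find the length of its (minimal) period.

12

n :  0  1  2  3  4  5  6  7  8  9 10 11 12 13 14 15 16 17 18 19 20 21 22 23 24 25
G :  0  1  0  1  0  1  2  3  2  3  2  3  0  1  0  1  0  1  2  3  2  3  2  3  0  1
G(n+12) = G(n) holds for n = 0,…,8 (a full window of length max(S) = 9), so the sequence is purely periodic with period 12.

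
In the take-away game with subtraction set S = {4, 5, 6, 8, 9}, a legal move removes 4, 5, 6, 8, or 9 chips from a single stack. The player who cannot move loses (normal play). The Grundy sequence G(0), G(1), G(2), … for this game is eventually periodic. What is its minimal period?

13

n :  0  1  2  3  4  5  6  7  8  9 10 11 12 13 14 15 16 17 18 19 20 21 22 23 24 25 26 27
G :  0  0  0  0  1  1  1  1  2  2  2  2  3  0  0  0  0  1  1  1  1  2  2  2  2  3  0  0
G(n+13) = G(n) holds for n = 0,…,8 (a full window of length max(S) = 9), so the sequence is purely periodic with period 13.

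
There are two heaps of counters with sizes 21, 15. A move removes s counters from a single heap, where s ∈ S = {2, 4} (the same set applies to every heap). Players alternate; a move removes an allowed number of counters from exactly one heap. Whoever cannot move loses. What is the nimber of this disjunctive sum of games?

0

All heaps use S = {2, 4}:
G(0) = 0
G(1) = mex{} = 0
G(2) = mex{0} = 1
G(3) = mex{0} = 1
G(4) = mex{1,0} = 2
G(5) = mex{1,0} = 2
G(6) = mex{2,1} = 0
G(7) = mex{2,1} = 0
G(8) = mex{0,2} = 1
G(9) = mex{0,2} = 1
G(10) = mex{1,0} = 2
G(11) = mex{1,0} = 2
G(12) = mex{2,1} = 0
G(13) = mex{2,1} = 0
G(14) = mex{0,2} = 1
G(15) = mex{0,2} = 1
G(16) = mex{1,0} = 2
G(17) = mex{1,0} = 2
G(18) = mex{2,1} = 0
G(19) = mex{2,1} = 0
G(20) = mex{0,2} = 1
G(21) = mex{0,2} = 1
Heap A: G(21) = 1.
Heap B: G(15) = 1.
Combined Grundy value = 1 ⊕ 1 = 0.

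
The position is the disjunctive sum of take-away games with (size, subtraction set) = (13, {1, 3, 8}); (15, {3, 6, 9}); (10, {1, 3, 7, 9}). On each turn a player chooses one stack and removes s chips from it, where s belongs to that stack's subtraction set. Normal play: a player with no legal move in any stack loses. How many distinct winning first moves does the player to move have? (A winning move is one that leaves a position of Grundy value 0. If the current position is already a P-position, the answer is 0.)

Stack A, S = {1, 3, 8}:
G(0) = 0
G(1) = mex{0} = 1
G(2) = mex{1} = 0
G(3) = mex{0,0} = 1
G(4) = mex{1,1} = 0
G(5) = mex{0,0} = 1
G(6) = mex{1,1} = 0
G(7) = mex{0,0} = 1
G(8) = mex{1,1,0} = 2
G(9) = mex{2,0,1} = 3
G(10) = mex{3,1,0} = 2
G(11) = mex{2,2,1} = 0
G(12) = mex{0,3,0} = 1
G(13) = mex{1,2,1} = 0
G_A(13) = 0.
Stack B, S = {3, 6, 9}:
n :  0  1  2  3  4  5  6  7  8  9 10 11 12 13 14 15
G :  0  0  0  1  1  1  2  2  2  3  3  3  0  0  0  1
G_B(15) = 1.
Stack C, S = {1, 3, 7, 9}:
n :  0  1  2  3  4  5  6  7  8  9 10
G :  0  1  0  1  0  1  0  1  0  1  0
G_C(10) = 0.
Combined Grundy value = 0 ⊕ 1 ⊕ 0 = 1.
A winning move leaves total XOR = 0, i.e. changes one component's Grundy value g to g ⊕ X where X is the current total.
Stack A: need g' = 0⊕1 = 1. Options: 13−1→G=1, 13−3→G=2, 13−8→G=1. Hits: 2.
Stack B: need g' = 1⊕1 = 0. Options: 15−3→G=0, 15−6→G=3, 15−9→G=2. Hits: 1.
Stack C: need g' = 0⊕1 = 1. Options: 10−1→G=1, 10−3→G=1, 10−7→G=1, 10−9→G=1. Hits: 4.

7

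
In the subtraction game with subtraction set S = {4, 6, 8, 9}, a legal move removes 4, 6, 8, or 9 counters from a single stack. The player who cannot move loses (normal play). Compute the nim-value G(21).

G(0) = 0
G(1) = mex{} = 0
G(2) = mex{} = 0
G(3) = mex{} = 0
G(4) = mex{0} = 1
G(5) = mex{0} = 1
G(6) = mex{0,0} = 1
G(7) = mex{0,0} = 1
G(8) = mex{1,0,0} = 2
G(9) = mex{1,0,0,0} = 2
G(10) = mex{1,1,0,0} = 2
G(11) = mex{1,1,0,0} = 2
G(12) = mex{2,1,1,0} = 3
G(13) = mex{2,1,1,1} = 0
G(14) = mex{2,2,1,1} = 0
G(15) = mex{2,2,1,1} = 0
G(16) = mex{3,2,2,1} = 0
G(17) = mex{0,2,2,2} = 1
G(18) = mex{0,3,2,2} = 1
G(19) = mex{0,0,2,2} = 1
G(20) = mex{0,0,3,2} = 1
G(21) = mex{1,0,0,3} = 2

2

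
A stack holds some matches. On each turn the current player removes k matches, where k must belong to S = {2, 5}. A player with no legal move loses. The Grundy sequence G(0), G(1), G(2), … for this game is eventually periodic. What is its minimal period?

7

G(0) = 0
G(1) = mex{} = 0
G(2) = mex{0} = 1
G(3) = mex{0} = 1
G(4) = mex{1} = 0
G(5) = mex{1,0} = 2
G(6) = mex{0,0} = 1
G(7) = mex{2,1} = 0
G(8) = mex{1,1} = 0
G(9) = mex{0,0} = 1
G(10) = mex{0,2} = 1
G(11) = mex{1,1} = 0
G(12) = mex{1,0} = 2
G(13) = mex{0,0} = 1
G(14) = mex{2,1} = 0
G(15) = mex{1,1} = 0
G(n+7) = G(n) holds for n = 0,…,4 (a full window of length max(S) = 5), so the sequence is purely periodic with period 7.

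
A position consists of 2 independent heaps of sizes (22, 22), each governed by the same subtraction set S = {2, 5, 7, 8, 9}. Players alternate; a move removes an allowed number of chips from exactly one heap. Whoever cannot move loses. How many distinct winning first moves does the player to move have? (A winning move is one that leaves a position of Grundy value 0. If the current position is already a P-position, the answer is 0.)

0

All heaps use S = {2, 5, 7, 8, 9}:
G(0) = 0
G(1) = mex{} = 0
G(2) = mex{0} = 1
G(3) = mex{0} = 1
G(4) = mex{1} = 0
G(5) = mex{1,0} = 2
G(6) = mex{0,0} = 1
G(7) = mex{2,1,0} = 3
G(8) = mex{1,1,0,0} = 2
G(9) = mex{3,0,1,0,0} = 2
G(10) = mex{2,2,1,1,0} = 3
G(11) = mex{2,1,0,1,1} = 3
G(12) = mex{3,3,2,0,1} = 4
G(13) = mex{3,2,1,2,0} = 4
G(14) = mex{4,2,3,1,2} = 0
G(15) = mex{4,3,2,3,1} = 0
G(16) = mex{0,3,2,2,3} = 1
G(17) = mex{0,4,3,2,2} = 1
G(18) = mex{1,4,3,3,2} = 0
G(19) = mex{1,0,4,3,3} = 2
G(20) = mex{0,0,4,4,3} = 1
G(21) = mex{2,1,0,4,4} = 3
G(22) = mex{1,1,0,0,4} = 2
Heap A: G(22) = 2.
Heap B: G(22) = 2.
Combined Grundy value = 2 ⊕ 2 = 0.
A winning move leaves total XOR = 0, i.e. changes one component's Grundy value g to g ⊕ X where X is the current total.
Heap A: target g' = 2⊕0 = 2, but every legal move changes the Grundy value (mex property), so 0 moves.
Heap B: target g' = 2⊕0 = 2, but every legal move changes the Grundy value (mex property), so 0 moves.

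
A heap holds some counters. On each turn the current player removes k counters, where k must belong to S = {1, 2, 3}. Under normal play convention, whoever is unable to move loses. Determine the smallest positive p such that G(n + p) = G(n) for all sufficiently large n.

4

G(0) = 0
G(1) = mex{0} = 1
G(2) = mex{1,0} = 2
G(3) = mex{2,1,0} = 3
G(4) = mex{3,2,1} = 0
G(5) = mex{0,3,2} = 1
G(6) = mex{1,0,3} = 2
G(7) = mex{2,1,0} = 3
G(8) = mex{3,2,1} = 0
G(9) = mex{0,3,2} = 1
G(10) = mex{1,0,3} = 2
G(11) = mex{2,1,0} = 3
G(12) = mex{3,2,1} = 0
G(13) = mex{0,3,2} = 1
G(14) = mex{1,0,3} = 2
G(n+4) = G(n) holds for n = 0,…,2 (a full window of length max(S) = 3), so the sequence is purely periodic with period 4.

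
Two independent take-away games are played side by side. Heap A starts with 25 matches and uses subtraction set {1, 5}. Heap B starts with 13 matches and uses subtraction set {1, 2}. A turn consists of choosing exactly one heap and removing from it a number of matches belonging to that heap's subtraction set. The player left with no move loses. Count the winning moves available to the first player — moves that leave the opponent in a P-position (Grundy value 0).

Heap A, S = {1, 5}:
n :  0  1  2  3  4  5  6  7  8  9 10 11 12 13 14 15 16 17 18 19 20 21 22 23 24 25
G :  0  1  0  1  0  1  0  1  0  1  0  1  0  1  0  1  0  1  0  1  0  1  0  1  0  1
G_A(25) = 1.
Heap B, S = {1, 2}:
G(0) = 0
G(1) = mex{0} = 1
G(2) = mex{1,0} = 2
G(3) = mex{2,1} = 0
G(4) = mex{0,2} = 1
G(5) = mex{1,0} = 2
G(6) = mex{2,1} = 0
G(7) = mex{0,2} = 1
G(8) = mex{1,0} = 2
G(9) = mex{2,1} = 0
G(10) = mex{0,2} = 1
G(11) = mex{1,0} = 2
G(12) = mex{2,1} = 0
G(13) = mex{0,2} = 1
G_B(13) = 1.
Combined Grundy value = 1 ⊕ 1 = 0.
A winning move leaves total XOR = 0, i.e. changes one component's Grundy value g to g ⊕ X where X is the current total.
Heap A: target g' = 1⊕0 = 1, but every legal move changes the Grundy value (mex property), so 0 moves.
Heap B: target g' = 1⊕0 = 1, but every legal move changes the Grundy value (mex property), so 0 moves.

0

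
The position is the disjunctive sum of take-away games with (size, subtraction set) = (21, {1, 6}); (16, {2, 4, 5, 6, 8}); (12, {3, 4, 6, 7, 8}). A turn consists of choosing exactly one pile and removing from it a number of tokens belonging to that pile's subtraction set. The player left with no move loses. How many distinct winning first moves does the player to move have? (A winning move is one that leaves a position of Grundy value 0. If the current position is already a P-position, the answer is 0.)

3

Pile A, S = {1, 6}:
n :  0  1  2  3  4  5  6  7  8  9 10 11 12 13 14 15 16 17 18 19 20 21
G :  0  1  0  1  0  1  2  0  1  0  1  0  1  2  0  1  0  1  0  1  2  0
G_A(21) = 0.
Pile B, S = {2, 4, 5, 6, 8}:
n :  0  1  2  3  4  5  6  7  8  9 10 11 12 13 14 15 16
G :  0  0  1  1  2  2  3  3  4  4  0  0  1  1  2  2  3
G_B(16) = 3.
Pile C, S = {3, 4, 6, 7, 8}:
n :  0  1  2  3  4  5  6  7  8  9 10 11 12
G :  0  0  0  1  1  1  2  2  2  3  3  0  0
G_C(12) = 0.
Combined Grundy value = 0 ⊕ 3 ⊕ 0 = 3.
A winning move leaves total XOR = 0, i.e. changes one component's Grundy value g to g ⊕ X where X is the current total.
Pile A: need g' = 0⊕3 = 3. Options: 21−1→G=2, 21−6→G=1. Hits: 0.
Pile B: need g' = 3⊕3 = 0. Options: 16−2→G=2, 16−4→G=1, 16−5→G=0, 16−6→G=0, 16−8→G=4. Hits: 2.
Pile C: need g' = 0⊕3 = 3. Options: 12−3→G=3, 12−4→G=2, 12−6→G=2, 12−7→G=1, 12−8→G=1. Hits: 1.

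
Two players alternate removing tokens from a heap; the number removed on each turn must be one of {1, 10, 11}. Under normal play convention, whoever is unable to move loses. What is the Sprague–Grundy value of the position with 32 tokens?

n :  0  1  2  3  4  5  6  7  8  9 10 11 12 13 14 15 16 17 18 19 20 21 22 23 24 25 26 27 28 29 30 31 32
G :  0  1  0  1  0  1  0  1  0  1  2  3  2  3  2  3  2  3  2  3  0  1  0  1  0  1  0  1  0  1  2  3  2

2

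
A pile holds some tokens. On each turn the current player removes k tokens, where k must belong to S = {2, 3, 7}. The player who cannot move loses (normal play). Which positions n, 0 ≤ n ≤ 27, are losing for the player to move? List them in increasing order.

G(0) = 0
G(1) = mex{} = 0
G(2) = mex{0} = 1
G(3) = mex{0,0} = 1
G(4) = mex{1,0} = 2
G(5) = mex{1,1} = 0
G(6) = mex{2,1} = 0
G(7) = mex{0,2,0} = 1
G(8) = mex{0,0,0} = 1
G(9) = mex{1,0,1} = 2
G(10) = mex{1,1,1} = 0
G(11) = mex{2,1,2} = 0
G(12) = mex{0,2,0} = 1
G(13) = mex{0,0,0} = 1
G(14) = mex{1,0,1} = 2
G(15) = mex{1,1,1} = 0
G(16) = mex{2,1,2} = 0
G(17) = mex{0,2,0} = 1
G(18) = mex{0,0,0} = 1
G(19) = mex{1,0,1} = 2
G(20) = mex{1,1,1} = 0
G(21) = mex{2,1,2} = 0
G(22) = mex{0,2,0} = 1
G(23) = mex{0,0,0} = 1
G(24) = mex{1,0,1} = 2
G(25) = mex{1,1,1} = 0
G(26) = mex{2,1,2} = 0
G(27) = mex{0,2,0} = 1
P-positions are exactly the n with G(n) = 0.

0, 1, 5, 6, 10, 11, 15, 16, 20, 21, 25, 26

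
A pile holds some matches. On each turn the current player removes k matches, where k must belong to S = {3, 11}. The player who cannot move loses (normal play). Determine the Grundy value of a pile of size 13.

2

G(0) = 0
G(1) = mex{} = 0
G(2) = mex{} = 0
G(3) = mex{0} = 1
G(4) = mex{0} = 1
G(5) = mex{0} = 1
G(6) = mex{1} = 0
G(7) = mex{1} = 0
G(8) = mex{1} = 0
G(9) = mex{0} = 1
G(10) = mex{0} = 1
G(11) = mex{0,0} = 1
G(12) = mex{1,0} = 2
G(13) = mex{1,0} = 2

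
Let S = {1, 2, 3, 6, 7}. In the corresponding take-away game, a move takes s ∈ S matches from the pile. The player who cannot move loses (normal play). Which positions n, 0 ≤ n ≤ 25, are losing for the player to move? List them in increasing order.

n :  0  1  2  3  4  5  6  7  8  9 10 11 12 13 14 15 16 17 18 19 20 21 22 23 24 25
G :  0  1  2  3  0  1  2  3  0  1  2  3  0  1  2  3  0  1  2  3  0  1  2  3  0  1
P-positions are exactly the n with G(n) = 0.

0, 4, 8, 12, 16, 20, 24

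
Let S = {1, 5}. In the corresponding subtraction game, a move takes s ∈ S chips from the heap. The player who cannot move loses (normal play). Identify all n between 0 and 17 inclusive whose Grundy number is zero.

0, 2, 4, 6, 8, 10, 12, 14, 16

G(0) = 0
G(1) = mex{0} = 1
G(2) = mex{1} = 0
G(3) = mex{0} = 1
G(4) = mex{1} = 0
G(5) = mex{0,0} = 1
G(6) = mex{1,1} = 0
G(7) = mex{0,0} = 1
G(8) = mex{1,1} = 0
G(9) = mex{0,0} = 1
G(10) = mex{1,1} = 0
G(11) = mex{0,0} = 1
G(12) = mex{1,1} = 0
G(13) = mex{0,0} = 1
G(14) = mex{1,1} = 0
G(15) = mex{0,0} = 1
G(16) = mex{1,1} = 0
G(17) = mex{0,0} = 1
P-positions are exactly the n with G(n) = 0.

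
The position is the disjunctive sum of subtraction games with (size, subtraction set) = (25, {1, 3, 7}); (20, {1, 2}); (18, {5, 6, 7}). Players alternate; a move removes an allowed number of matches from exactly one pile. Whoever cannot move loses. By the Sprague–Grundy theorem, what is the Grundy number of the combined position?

Pile A, S = {1, 3, 7}:
G(0) = 0
G(1) = mex{0} = 1
G(2) = mex{1} = 0
G(3) = mex{0,0} = 1
G(4) = mex{1,1} = 0
G(5) = mex{0,0} = 1
G(6) = mex{1,1} = 0
G(7) = mex{0,0,0} = 1
G(8) = mex{1,1,1} = 0
G(9) = mex{0,0,0} = 1
G(10) = mex{1,1,1} = 0
G(11) = mex{0,0,0} = 1
G(12) = mex{1,1,1} = 0
G(13) = mex{0,0,0} = 1
G(14) = mex{1,1,1} = 0
G(15) = mex{0,0,0} = 1
G(16) = mex{1,1,1} = 0
G(17) = mex{0,0,0} = 1
G(18) = mex{1,1,1} = 0
G(19) = mex{0,0,0} = 1
G(20) = mex{1,1,1} = 0
G(21) = mex{0,0,0} = 1
G(22) = mex{1,1,1} = 0
G(23) = mex{0,0,0} = 1
G(24) = mex{1,1,1} = 0
G(25) = mex{0,0,0} = 1
G_A(25) = 1.
Pile B, S = {1, 2}:
n :  0  1  2  3  4  5  6  7  8  9 10 11 12 13 14 15 16 17 18 19 20
G :  0  1  2  0  1  2  0  1  2  0  1  2  0  1  2  0  1  2  0  1  2
G_B(20) = 2.
Pile C, S = {5, 6, 7}:
G(0) = 0
G(1) = mex{} = 0
G(2) = mex{} = 0
G(3) = mex{} = 0
G(4) = mex{} = 0
G(5) = mex{0} = 1
G(6) = mex{0,0} = 1
G(7) = mex{0,0,0} = 1
G(8) = mex{0,0,0} = 1
G(9) = mex{0,0,0} = 1
G(10) = mex{1,0,0} = 2
G(11) = mex{1,1,0} = 2
G(12) = mex{1,1,1} = 0
G(13) = mex{1,1,1} = 0
G(14) = mex{1,1,1} = 0
G(15) = mex{2,1,1} = 0
G(16) = mex{2,2,1} = 0
G(17) = mex{0,2,2} = 1
G(18) = mex{0,0,2} = 1
G_C(18) = 1.
Combined Grundy value = 1 ⊕ 2 ⊕ 1 = 2.

2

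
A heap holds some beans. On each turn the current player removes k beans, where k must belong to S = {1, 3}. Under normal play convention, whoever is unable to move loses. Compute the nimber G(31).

G(0) = 0
G(1) = mex{0} = 1
G(2) = mex{1} = 0
G(3) = mex{0,0} = 1
G(4) = mex{1,1} = 0
G(5) = mex{0,0} = 1
G(6) = mex{1,1} = 0
G(7) = mex{0,0} = 1
G(8) = mex{1,1} = 0
G(9) = mex{0,0} = 1
G(10) = mex{1,1} = 0
G(11) = mex{0,0} = 1
G(12) = mex{1,1} = 0
G(13) = mex{0,0} = 1
G(14) = mex{1,1} = 0
G(15) = mex{0,0} = 1
G(16) = mex{1,1} = 0
G(17) = mex{0,0} = 1
G(18) = mex{1,1} = 0
G(19) = mex{0,0} = 1
G(20) = mex{1,1} = 0
G(21) = mex{0,0} = 1
G(22) = mex{1,1} = 0
G(23) = mex{0,0} = 1
G(24) = mex{1,1} = 0
G(25) = mex{0,0} = 1
G(26) = mex{1,1} = 0
G(27) = mex{0,0} = 1
G(28) = mex{1,1} = 0
G(29) = mex{0,0} = 1
G(30) = mex{1,1} = 0
G(31) = mex{0,0} = 1

1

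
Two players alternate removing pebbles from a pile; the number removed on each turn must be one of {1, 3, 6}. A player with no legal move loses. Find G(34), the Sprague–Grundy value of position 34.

G(0) = 0
G(1) = mex{0} = 1
G(2) = mex{1} = 0
G(3) = mex{0,0} = 1
G(4) = mex{1,1} = 0
G(5) = mex{0,0} = 1
G(6) = mex{1,1,0} = 2
G(7) = mex{2,0,1} = 3
G(8) = mex{3,1,0} = 2
G(9) = mex{2,2,1} = 0
G(10) = mex{0,3,0} = 1
G(11) = mex{1,2,1} = 0
G(12) = mex{0,0,2} = 1
G(13) = mex{1,1,3} = 0
G(14) = mex{0,0,2} = 1
G(15) = mex{1,1,0} = 2
G(16) = mex{2,0,1} = 3
G(17) = mex{3,1,0} = 2
G(18) = mex{2,2,1} = 0
G(19) = mex{0,3,0} = 1
G(20) = mex{1,2,1} = 0
G(21) = mex{0,0,2} = 1
G(22) = mex{1,1,3} = 0
G(23) = mex{0,0,2} = 1
G(24) = mex{1,1,0} = 2
G(25) = mex{2,0,1} = 3
G(26) = mex{3,1,0} = 2
G(27) = mex{2,2,1} = 0
G(28) = mex{0,3,0} = 1
G(29) = mex{1,2,1} = 0
G(30) = mex{0,0,2} = 1
G(31) = mex{1,1,3} = 0
G(32) = mex{0,0,2} = 1
G(33) = mex{1,1,0} = 2
G(34) = mex{2,0,1} = 3

3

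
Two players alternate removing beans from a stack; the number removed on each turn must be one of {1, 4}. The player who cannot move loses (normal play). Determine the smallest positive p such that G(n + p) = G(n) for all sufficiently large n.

5

G(0) = 0
G(1) = mex{0} = 1
G(2) = mex{1} = 0
G(3) = mex{0} = 1
G(4) = mex{1,0} = 2
G(5) = mex{2,1} = 0
G(6) = mex{0,0} = 1
G(7) = mex{1,1} = 0
G(8) = mex{0,2} = 1
G(9) = mex{1,0} = 2
G(10) = mex{2,1} = 0
G(11) = mex{0,0} = 1
G(12) = mex{1,1} = 0
G(13) = mex{0,2} = 1
G(14) = mex{1,0} = 2
G(n+5) = G(n) holds for n = 0,…,3 (a full window of length max(S) = 4), so the sequence is purely periodic with period 5.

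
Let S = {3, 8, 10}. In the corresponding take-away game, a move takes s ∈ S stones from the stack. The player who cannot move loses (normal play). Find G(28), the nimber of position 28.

1

n :  0  1  2  3  4  5  6  7  8  9 10 11 12 13 14 15 16 17 18 19 20 21 22 23 24 25 26 27 28
G :  0  0  0  1  1  1  0  0  2  1  1  3  2  0  2  3  1  3  0  0  0  1  1  1  0  0  2  1  1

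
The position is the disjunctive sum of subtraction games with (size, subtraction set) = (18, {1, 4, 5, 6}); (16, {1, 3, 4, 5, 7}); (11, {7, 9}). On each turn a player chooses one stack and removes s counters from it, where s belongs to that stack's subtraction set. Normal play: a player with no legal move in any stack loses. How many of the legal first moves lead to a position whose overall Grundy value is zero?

5

Stack A, S = {1, 4, 5, 6}:
n :  0  1  2  3  4  5  6  7  8  9 10 11 12 13 14 15 16 17 18
G :  0  1  0  1  2  3  2  3  4  0  1  0  1  2  3  2  3  4  0
G_A(18) = 0.
Stack B, S = {1, 3, 4, 5, 7}:
G(0) = 0
G(1) = mex{0} = 1
G(2) = mex{1} = 0
G(3) = mex{0,0} = 1
G(4) = mex{1,1,0} = 2
G(5) = mex{2,0,1,0} = 3
G(6) = mex{3,1,0,1} = 2
G(7) = mex{2,2,1,0,0} = 3
G(8) = mex{3,3,2,1,1} = 0
G(9) = mex{0,2,3,2,0} = 1
G(10) = mex{1,3,2,3,1} = 0
G(11) = mex{0,0,3,2,2} = 1
G(12) = mex{1,1,0,3,3} = 2
G(13) = mex{2,0,1,0,2} = 3
G(14) = mex{3,1,0,1,3} = 2
G(15) = mex{2,2,1,0,0} = 3
G(16) = mex{3,3,2,1,1} = 0
G_B(16) = 0.
Stack C, S = {7, 9}:
n :  0  1  2  3  4  5  6  7  8  9 10 11
G :  0  0  0  0  0  0  0  1  1  1  1  1
G_C(11) = 1.
Combined Grundy value = 0 ⊕ 0 ⊕ 1 = 1.
A winning move leaves total XOR = 0, i.e. changes one component's Grundy value g to g ⊕ X where X is the current total.
Stack A: need g' = 0⊕1 = 1. Options: 18−1→G=4, 18−4→G=3, 18−5→G=2, 18−6→G=1. Hits: 1.
Stack B: need g' = 0⊕1 = 1. Options: 16−1→G=3, 16−3→G=3, 16−4→G=2, 16−5→G=1, 16−7→G=1. Hits: 2.
Stack C: need g' = 1⊕1 = 0. Options: 11−7→G=0, 11−9→G=0. Hits: 2.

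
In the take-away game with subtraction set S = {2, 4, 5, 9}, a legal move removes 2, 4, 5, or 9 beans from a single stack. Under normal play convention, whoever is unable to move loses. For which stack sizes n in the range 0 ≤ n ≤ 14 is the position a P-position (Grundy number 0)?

0, 1, 7, 8, 14

n :  0  1  2  3  4  5  6  7  8  9 10 11 12 13 14
G :  0  0  1  1  2  2  3  0  0  1  1  2  2  3  0
P-positions are exactly the n with G(n) = 0.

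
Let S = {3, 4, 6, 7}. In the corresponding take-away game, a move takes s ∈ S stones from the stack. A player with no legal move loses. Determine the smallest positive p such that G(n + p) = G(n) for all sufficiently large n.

n :  0  1  2  3  4  5  6  7  8  9 10 11 12 13 14 15 16 17 18 19 20 21
G :  0  0  0  1  1  1  2  2  2  3  0  0  0  1  1  1  2  2  2  3  0  0
G(n+10) = G(n) holds for n = 0,…,6 (a full window of length max(S) = 7), so the sequence is purely periodic with period 10.

10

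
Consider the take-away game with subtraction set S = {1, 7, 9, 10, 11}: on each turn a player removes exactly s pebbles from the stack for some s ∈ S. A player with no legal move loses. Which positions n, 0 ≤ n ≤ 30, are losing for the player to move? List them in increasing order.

0, 2, 4, 6, 8, 20, 22, 24, 26, 28

G(0) = 0
G(1) = mex{0} = 1
G(2) = mex{1} = 0
G(3) = mex{0} = 1
G(4) = mex{1} = 0
G(5) = mex{0} = 1
G(6) = mex{1} = 0
G(7) = mex{0,0} = 1
G(8) = mex{1,1} = 0
G(9) = mex{0,0,0} = 1
G(10) = mex{1,1,1,0} = 2
G(11) = mex{2,0,0,1,0} = 3
G(12) = mex{3,1,1,0,1} = 2
G(13) = mex{2,0,0,1,0} = 3
G(14) = mex{3,1,1,0,1} = 2
G(15) = mex{2,0,0,1,0} = 3
G(16) = mex{3,1,1,0,1} = 2
G(17) = mex{2,2,0,1,0} = 3
G(18) = mex{3,3,1,0,1} = 2
G(19) = mex{2,2,2,1,0} = 3
G(20) = mex{3,3,3,2,1} = 0
G(21) = mex{0,2,2,3,2} = 1
G(22) = mex{1,3,3,2,3} = 0
G(23) = mex{0,2,2,3,2} = 1
G(24) = mex{1,3,3,2,3} = 0
G(25) = mex{0,2,2,3,2} = 1
G(26) = mex{1,3,3,2,3} = 0
G(27) = mex{0,0,2,3,2} = 1
G(28) = mex{1,1,3,2,3} = 0
G(29) = mex{0,0,0,3,2} = 1
G(30) = mex{1,1,1,0,3} = 2
P-positions are exactly the n with G(n) = 0.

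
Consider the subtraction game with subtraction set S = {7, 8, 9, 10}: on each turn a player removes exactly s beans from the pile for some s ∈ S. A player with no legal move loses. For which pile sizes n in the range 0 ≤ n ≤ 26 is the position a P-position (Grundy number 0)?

0, 1, 2, 3, 4, 5, 6, 17, 18, 19, 20, 21, 22, 23

G(0) = 0
G(1) = mex{} = 0
G(2) = mex{} = 0
G(3) = mex{} = 0
G(4) = mex{} = 0
G(5) = mex{} = 0
G(6) = mex{} = 0
G(7) = mex{0} = 1
G(8) = mex{0,0} = 1
G(9) = mex{0,0,0} = 1
G(10) = mex{0,0,0,0} = 1
G(11) = mex{0,0,0,0} = 1
G(12) = mex{0,0,0,0} = 1
G(13) = mex{0,0,0,0} = 1
G(14) = mex{1,0,0,0} = 2
G(15) = mex{1,1,0,0} = 2
G(16) = mex{1,1,1,0} = 2
G(17) = mex{1,1,1,1} = 0
G(18) = mex{1,1,1,1} = 0
G(19) = mex{1,1,1,1} = 0
G(20) = mex{1,1,1,1} = 0
G(21) = mex{2,1,1,1} = 0
G(22) = mex{2,2,1,1} = 0
G(23) = mex{2,2,2,1} = 0
G(24) = mex{0,2,2,2} = 1
G(25) = mex{0,0,2,2} = 1
G(26) = mex{0,0,0,2} = 1
P-positions are exactly the n with G(n) = 0.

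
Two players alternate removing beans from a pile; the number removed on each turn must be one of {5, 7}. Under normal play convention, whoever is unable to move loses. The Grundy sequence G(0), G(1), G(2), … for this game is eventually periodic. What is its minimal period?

12

G(0) = 0
G(1) = mex{} = 0
G(2) = mex{} = 0
G(3) = mex{} = 0
G(4) = mex{} = 0
G(5) = mex{0} = 1
G(6) = mex{0} = 1
G(7) = mex{0,0} = 1
G(8) = mex{0,0} = 1
G(9) = mex{0,0} = 1
G(10) = mex{1,0} = 2
G(11) = mex{1,0} = 2
G(12) = mex{1,1} = 0
G(13) = mex{1,1} = 0
G(14) = mex{1,1} = 0
G(15) = mex{2,1} = 0
G(16) = mex{2,1} = 0
G(17) = mex{0,2} = 1
G(18) = mex{0,2} = 1
G(19) = mex{0,0} = 1
G(20) = mex{0,0} = 1
G(21) = mex{0,0} = 1
G(22) = mex{1,0} = 2
G(23) = mex{1,0} = 2
G(24) = mex{1,1} = 0
G(25) = mex{1,1} = 0
G(n+12) = G(n) holds for n = 0,…,6 (a full window of length max(S) = 7), so the sequence is purely periodic with period 12.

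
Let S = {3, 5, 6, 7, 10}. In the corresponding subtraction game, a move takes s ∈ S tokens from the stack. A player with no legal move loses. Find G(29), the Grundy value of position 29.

n :  0  1  2  3  4  5  6  7  8  9 10 11 12 13 14 15 16 17 18 19 20 21 22 23 24 25 26 27 28 29
G :  0  0  0  1  1  1  2  2  2  3  3  3  4  0  0  0  1  1  1  2  2  2  3  3  3  4  0  0  0  1

1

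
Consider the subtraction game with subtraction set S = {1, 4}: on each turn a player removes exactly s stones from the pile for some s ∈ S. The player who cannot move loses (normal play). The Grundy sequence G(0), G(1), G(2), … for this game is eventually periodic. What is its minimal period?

n :  0  1  2  3  4  5  6  7  8  9 10 11 12 13 14
G :  0  1  0  1  2  0  1  0  1  2  0  1  0  1  2
G(n+5) = G(n) holds for n = 0,…,3 (a full window of length max(S) = 4), so the sequence is purely periodic with period 5.

5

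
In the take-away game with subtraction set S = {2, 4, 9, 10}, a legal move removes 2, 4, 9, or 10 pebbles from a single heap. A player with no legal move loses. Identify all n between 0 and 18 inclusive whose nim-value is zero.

0, 1, 6, 7, 12, 13, 18

n :  0  1  2  3  4  5  6  7  8  9 10 11 12 13 14 15 16 17 18
G :  0  0  1  1  2  2  0  0  1  1  2  2  0  0  1  1  2  2  0
P-positions are exactly the n with G(n) = 0.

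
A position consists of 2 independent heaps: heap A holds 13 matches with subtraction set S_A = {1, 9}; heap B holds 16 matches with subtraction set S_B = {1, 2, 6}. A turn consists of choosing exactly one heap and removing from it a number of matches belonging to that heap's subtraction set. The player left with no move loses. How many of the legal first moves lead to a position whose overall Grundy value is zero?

Heap A, S = {1, 9}:
G(0) = 0
G(1) = mex{0} = 1
G(2) = mex{1} = 0
G(3) = mex{0} = 1
G(4) = mex{1} = 0
G(5) = mex{0} = 1
G(6) = mex{1} = 0
G(7) = mex{0} = 1
G(8) = mex{1} = 0
G(9) = mex{0,0} = 1
G(10) = mex{1,1} = 0
G(11) = mex{0,0} = 1
G(12) = mex{1,1} = 0
G(13) = mex{0,0} = 1
G_A(13) = 1.
Heap B, S = {1, 2, 6}:
n :  0  1  2  3  4  5  6  7  8  9 10 11 12 13 14 15 16
G :  0  1  2  0  1  2  3  0  1  2  0  1  2  3  0  1  2
G_B(16) = 2.
Combined Grundy value = 1 ⊕ 2 = 3.
A winning move leaves total XOR = 0, i.e. changes one component's Grundy value g to g ⊕ X where X is the current total.
Heap A: need g' = 1⊕3 = 2. Options: 13−1→G=0, 13−9→G=0. Hits: 0.
Heap B: need g' = 2⊕3 = 1. Options: 16−1→G=1, 16−2→G=0, 16−6→G=0. Hits: 1.

1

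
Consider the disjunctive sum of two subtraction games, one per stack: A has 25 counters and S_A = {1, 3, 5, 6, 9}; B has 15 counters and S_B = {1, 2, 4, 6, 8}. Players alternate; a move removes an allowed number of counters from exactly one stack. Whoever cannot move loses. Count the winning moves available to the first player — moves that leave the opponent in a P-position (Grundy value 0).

4

Stack A, S = {1, 3, 5, 6, 9}:
G(0) = 0
G(1) = mex{0} = 1
G(2) = mex{1} = 0
G(3) = mex{0,0} = 1
G(4) = mex{1,1} = 0
G(5) = mex{0,0,0} = 1
G(6) = mex{1,1,1,0} = 2
G(7) = mex{2,0,0,1} = 3
G(8) = mex{3,1,1,0} = 2
G(9) = mex{2,2,0,1,0} = 3
G(10) = mex{3,3,1,0,1} = 2
G(11) = mex{2,2,2,1,0} = 3
G(12) = mex{3,3,3,2,1} = 0
G(13) = mex{0,2,2,3,0} = 1
G(14) = mex{1,3,3,2,1} = 0
G(15) = mex{0,0,2,3,2} = 1
G(16) = mex{1,1,3,2,3} = 0
G(17) = mex{0,0,0,3,2} = 1
G(18) = mex{1,1,1,0,3} = 2
G(19) = mex{2,0,0,1,2} = 3
G(20) = mex{3,1,1,0,3} = 2
G(21) = mex{2,2,0,1,0} = 3
G(22) = mex{3,3,1,0,1} = 2
G(23) = mex{2,2,2,1,0} = 3
G(24) = mex{3,3,3,2,1} = 0
G(25) = mex{0,2,2,3,0} = 1
G_A(25) = 1.
Stack B, S = {1, 2, 4, 6, 8}:
G(0) = 0
G(1) = mex{0} = 1
G(2) = mex{1,0} = 2
G(3) = mex{2,1} = 0
G(4) = mex{0,2,0} = 1
G(5) = mex{1,0,1} = 2
G(6) = mex{2,1,2,0} = 3
G(7) = mex{3,2,0,1} = 4
G(8) = mex{4,3,1,2,0} = 5
G(9) = mex{5,4,2,0,1} = 3
G(10) = mex{3,5,3,1,2} = 0
G(11) = mex{0,3,4,2,0} = 1
G(12) = mex{1,0,5,3,1} = 2
G(13) = mex{2,1,3,4,2} = 0
G(14) = mex{0,2,0,5,3} = 1
G(15) = mex{1,0,1,3,4} = 2
G_B(15) = 2.
Combined Grundy value = 1 ⊕ 2 = 3.
A winning move leaves total XOR = 0, i.e. changes one component's Grundy value g to g ⊕ X where X is the current total.
Stack A: need g' = 1⊕3 = 2. Options: 25−1→G=0, 25−3→G=2, 25−5→G=2, 25−6→G=3, 25−9→G=0. Hits: 2.
Stack B: need g' = 2⊕3 = 1. Options: 15−1→G=1, 15−2→G=0, 15−4→G=1, 15−6→G=3, 15−8→G=4. Hits: 2.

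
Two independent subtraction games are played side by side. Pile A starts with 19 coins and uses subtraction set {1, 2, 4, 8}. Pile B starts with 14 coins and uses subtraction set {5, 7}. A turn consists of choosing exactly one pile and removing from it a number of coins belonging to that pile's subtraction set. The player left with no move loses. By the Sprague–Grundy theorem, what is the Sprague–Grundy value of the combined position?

1

Pile A, S = {1, 2, 4, 8}:
n :  0  1  2  3  4  5  6  7  8  9 10 11 12 13 14 15 16 17 18 19
G :  0  1  2  0  1  2  0  1  2  0  1  2  0  1  2  0  1  2  0  1
G_A(19) = 1.
Pile B, S = {5, 7}:
G(0) = 0
G(1) = mex{} = 0
G(2) = mex{} = 0
G(3) = mex{} = 0
G(4) = mex{} = 0
G(5) = mex{0} = 1
G(6) = mex{0} = 1
G(7) = mex{0,0} = 1
G(8) = mex{0,0} = 1
G(9) = mex{0,0} = 1
G(10) = mex{1,0} = 2
G(11) = mex{1,0} = 2
G(12) = mex{1,1} = 0
G(13) = mex{1,1} = 0
G(14) = mex{1,1} = 0
G_B(14) = 0.
Combined Grundy value = 1 ⊕ 0 = 1.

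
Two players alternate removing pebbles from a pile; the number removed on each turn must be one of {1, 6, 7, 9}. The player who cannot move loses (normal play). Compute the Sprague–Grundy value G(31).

n :  0  1  2  3  4  5  6  7  8  9 10 11 12 13 14 15 16 17 18 19 20 21 22 23 24 25 26 27 28 29 30 31
G :  0  1  0  1  0  1  2  3  2  3  2  3  0  1  0  1  0  1  2  3  2  3  2  3  0  1  0  1  0  1  2  3

3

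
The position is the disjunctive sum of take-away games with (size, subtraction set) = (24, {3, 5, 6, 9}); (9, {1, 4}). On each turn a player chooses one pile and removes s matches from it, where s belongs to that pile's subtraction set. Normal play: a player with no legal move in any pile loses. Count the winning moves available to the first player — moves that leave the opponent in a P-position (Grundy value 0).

Pile A, S = {3, 5, 6, 9}:
G(0) = 0
G(1) = mex{} = 0
G(2) = mex{} = 0
G(3) = mex{0} = 1
G(4) = mex{0} = 1
G(5) = mex{0,0} = 1
G(6) = mex{1,0,0} = 2
G(7) = mex{1,0,0} = 2
G(8) = mex{1,1,0} = 2
G(9) = mex{2,1,1,0} = 3
G(10) = mex{2,1,1,0} = 3
G(11) = mex{2,2,1,0} = 3
G(12) = mex{3,2,2,1} = 0
G(13) = mex{3,2,2,1} = 0
G(14) = mex{3,3,2,1} = 0
G(15) = mex{0,3,3,2} = 1
G(16) = mex{0,3,3,2} = 1
G(17) = mex{0,0,3,2} = 1
G(18) = mex{1,0,0,3} = 2
G(19) = mex{1,0,0,3} = 2
G(20) = mex{1,1,0,3} = 2
G(21) = mex{2,1,1,0} = 3
G(22) = mex{2,1,1,0} = 3
G(23) = mex{2,2,1,0} = 3
G(24) = mex{3,2,2,1} = 0
G_A(24) = 0.
Pile B, S = {1, 4}:
n : 0 1 2 3 4 5 6 7 8 9
G : 0 1 0 1 2 0 1 0 1 2
G_B(9) = 2.
Combined Grundy value = 0 ⊕ 2 = 2.
A winning move leaves total XOR = 0, i.e. changes one component's Grundy value g to g ⊕ X where X is the current total.
Pile A: need g' = 0⊕2 = 2. Options: 24−3→G=3, 24−5→G=2, 24−6→G=2, 24−9→G=1. Hits: 2.
Pile B: need g' = 2⊕2 = 0. Options: 9−1→G=1, 9−4→G=0. Hits: 1.

3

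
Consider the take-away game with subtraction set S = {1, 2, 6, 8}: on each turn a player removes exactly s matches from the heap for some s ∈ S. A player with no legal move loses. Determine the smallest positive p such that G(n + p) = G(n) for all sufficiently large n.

G(0) = 0
G(1) = mex{0} = 1
G(2) = mex{1,0} = 2
G(3) = mex{2,1} = 0
G(4) = mex{0,2} = 1
G(5) = mex{1,0} = 2
G(6) = mex{2,1,0} = 3
G(7) = mex{3,2,1} = 0
G(8) = mex{0,3,2,0} = 1
G(9) = mex{1,0,0,1} = 2
G(10) = mex{2,1,1,2} = 0
G(11) = mex{0,2,2,0} = 1
G(12) = mex{1,0,3,1} = 2
G(13) = mex{2,1,0,2} = 3
G(14) = mex{3,2,1,3} = 0
G(15) = mex{0,3,2,0} = 1
G(16) = mex{1,0,0,1} = 2
G(n+7) = G(n) holds for n = 0,…,7 (a full window of length max(S) = 8), so the sequence is purely periodic with period 7.

7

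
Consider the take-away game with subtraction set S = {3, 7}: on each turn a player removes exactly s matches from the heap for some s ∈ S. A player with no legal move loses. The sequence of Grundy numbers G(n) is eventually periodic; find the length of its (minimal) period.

10

G(0) = 0
G(1) = mex{} = 0
G(2) = mex{} = 0
G(3) = mex{0} = 1
G(4) = mex{0} = 1
G(5) = mex{0} = 1
G(6) = mex{1} = 0
G(7) = mex{1,0} = 2
G(8) = mex{1,0} = 2
G(9) = mex{0,0} = 1
G(10) = mex{2,1} = 0
G(11) = mex{2,1} = 0
G(12) = mex{1,1} = 0
G(13) = mex{0,0} = 1
G(14) = mex{0,2} = 1
G(15) = mex{0,2} = 1
G(16) = mex{1,1} = 0
G(17) = mex{1,0} = 2
G(18) = mex{1,0} = 2
G(19) = mex{0,0} = 1
G(20) = mex{2,1} = 0
G(21) = mex{2,1} = 0
G(n+10) = G(n) holds for n = 0,…,6 (a full window of length max(S) = 7), so the sequence is purely periodic with period 10.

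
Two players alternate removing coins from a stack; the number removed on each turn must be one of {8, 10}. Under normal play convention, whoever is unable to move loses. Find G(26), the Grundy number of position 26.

1

G(0) = 0
G(1) = mex{} = 0
G(2) = mex{} = 0
G(3) = mex{} = 0
G(4) = mex{} = 0
G(5) = mex{} = 0
G(6) = mex{} = 0
G(7) = mex{} = 0
G(8) = mex{0} = 1
G(9) = mex{0} = 1
G(10) = mex{0,0} = 1
G(11) = mex{0,0} = 1
G(12) = mex{0,0} = 1
G(13) = mex{0,0} = 1
G(14) = mex{0,0} = 1
G(15) = mex{0,0} = 1
G(16) = mex{1,0} = 2
G(17) = mex{1,0} = 2
G(18) = mex{1,1} = 0
G(19) = mex{1,1} = 0
G(20) = mex{1,1} = 0
G(21) = mex{1,1} = 0
G(22) = mex{1,1} = 0
G(23) = mex{1,1} = 0
G(24) = mex{2,1} = 0
G(25) = mex{2,1} = 0
G(26) = mex{0,2} = 1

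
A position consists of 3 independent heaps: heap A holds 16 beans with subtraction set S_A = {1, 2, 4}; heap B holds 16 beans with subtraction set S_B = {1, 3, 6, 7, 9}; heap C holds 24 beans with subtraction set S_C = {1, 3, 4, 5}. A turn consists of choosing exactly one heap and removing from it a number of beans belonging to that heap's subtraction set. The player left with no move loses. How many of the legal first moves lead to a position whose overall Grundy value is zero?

Heap A, S = {1, 2, 4}:
n :  0  1  2  3  4  5  6  7  8  9 10 11 12 13 14 15 16
G :  0  1  2  0  1  2  0  1  2  0  1  2  0  1  2  0  1
G_A(16) = 1.
Heap B, S = {1, 3, 6, 7, 9}:
G(0) = 0
G(1) = mex{0} = 1
G(2) = mex{1} = 0
G(3) = mex{0,0} = 1
G(4) = mex{1,1} = 0
G(5) = mex{0,0} = 1
G(6) = mex{1,1,0} = 2
G(7) = mex{2,0,1,0} = 3
G(8) = mex{3,1,0,1} = 2
G(9) = mex{2,2,1,0,0} = 3
G(10) = mex{3,3,0,1,1} = 2
G(11) = mex{2,2,1,0,0} = 3
G(12) = mex{3,3,2,1,1} = 0
G(13) = mex{0,2,3,2,0} = 1
G(14) = mex{1,3,2,3,1} = 0
G(15) = mex{0,0,3,2,2} = 1
G(16) = mex{1,1,2,3,3} = 0
G_B(16) = 0.
Heap C, S = {1, 3, 4, 5}:
G(0) = 0
G(1) = mex{0} = 1
G(2) = mex{1} = 0
G(3) = mex{0,0} = 1
G(4) = mex{1,1,0} = 2
G(5) = mex{2,0,1,0} = 3
G(6) = mex{3,1,0,1} = 2
G(7) = mex{2,2,1,0} = 3
G(8) = mex{3,3,2,1} = 0
G(9) = mex{0,2,3,2} = 1
G(10) = mex{1,3,2,3} = 0
G(11) = mex{0,0,3,2} = 1
G(12) = mex{1,1,0,3} = 2
G(13) = mex{2,0,1,0} = 3
G(14) = mex{3,1,0,1} = 2
G(15) = mex{2,2,1,0} = 3
G(16) = mex{3,3,2,1} = 0
G(17) = mex{0,2,3,2} = 1
G(18) = mex{1,3,2,3} = 0
G(19) = mex{0,0,3,2} = 1
G(20) = mex{1,1,0,3} = 2
G(21) = mex{2,0,1,0} = 3
G(22) = mex{3,1,0,1} = 2
G(23) = mex{2,2,1,0} = 3
G(24) = mex{3,3,2,1} = 0
G_C(24) = 0.
Combined Grundy value = 1 ⊕ 0 ⊕ 0 = 1.
A winning move leaves total XOR = 0, i.e. changes one component's Grundy value g to g ⊕ X where X is the current total.
Heap A: need g' = 1⊕1 = 0. Options: 16−1→G=0, 16−2→G=2, 16−4→G=0. Hits: 2.
Heap B: need g' = 0⊕1 = 1. Options: 16−1→G=1, 16−3→G=1, 16−6→G=2, 16−7→G=3, 16−9→G=3. Hits: 2.
Heap C: need g' = 0⊕1 = 1. Options: 24−1→G=3, 24−3→G=3, 24−4→G=2, 24−5→G=1. Hits: 1.

5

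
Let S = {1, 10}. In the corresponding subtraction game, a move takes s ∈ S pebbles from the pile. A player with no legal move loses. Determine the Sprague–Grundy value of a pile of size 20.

1

G(0) = 0
G(1) = mex{0} = 1
G(2) = mex{1} = 0
G(3) = mex{0} = 1
G(4) = mex{1} = 0
G(5) = mex{0} = 1
G(6) = mex{1} = 0
G(7) = mex{0} = 1
G(8) = mex{1} = 0
G(9) = mex{0} = 1
G(10) = mex{1,0} = 2
G(11) = mex{2,1} = 0
G(12) = mex{0,0} = 1
G(13) = mex{1,1} = 0
G(14) = mex{0,0} = 1
G(15) = mex{1,1} = 0
G(16) = mex{0,0} = 1
G(17) = mex{1,1} = 0
G(18) = mex{0,0} = 1
G(19) = mex{1,1} = 0
G(20) = mex{0,2} = 1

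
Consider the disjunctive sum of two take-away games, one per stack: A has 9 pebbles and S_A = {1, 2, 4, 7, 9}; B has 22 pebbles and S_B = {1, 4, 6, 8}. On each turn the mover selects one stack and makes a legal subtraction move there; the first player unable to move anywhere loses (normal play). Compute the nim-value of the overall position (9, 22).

0

Stack A, S = {1, 2, 4, 7, 9}:
G(0) = 0
G(1) = mex{0} = 1
G(2) = mex{1,0} = 2
G(3) = mex{2,1} = 0
G(4) = mex{0,2,0} = 1
G(5) = mex{1,0,1} = 2
G(6) = mex{2,1,2} = 0
G(7) = mex{0,2,0,0} = 1
G(8) = mex{1,0,1,1} = 2
G(9) = mex{2,1,2,2,0} = 3
G_A(9) = 3.
Stack B, S = {1, 4, 6, 8}:
n :  0  1  2  3  4  5  6  7  8  9 10 11 12 13 14 15 16 17 18 19 20 21 22
G :  0  1  0  1  2  0  1  0  1  2  3  2  0  1  0  1  2  0  1  0  1  2  3
G_B(22) = 3.
Combined Grundy value = 3 ⊕ 3 = 0.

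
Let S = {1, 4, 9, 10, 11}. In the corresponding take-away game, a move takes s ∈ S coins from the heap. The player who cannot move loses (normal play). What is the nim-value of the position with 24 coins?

G(0) = 0
G(1) = mex{0} = 1
G(2) = mex{1} = 0
G(3) = mex{0} = 1
G(4) = mex{1,0} = 2
G(5) = mex{2,1} = 0
G(6) = mex{0,0} = 1
G(7) = mex{1,1} = 0
G(8) = mex{0,2} = 1
G(9) = mex{1,0,0} = 2
G(10) = mex{2,1,1,0} = 3
G(11) = mex{3,0,0,1,0} = 2
G(12) = mex{2,1,1,0,1} = 3
G(13) = mex{3,2,2,1,0} = 4
G(14) = mex{4,3,0,2,1} = 5
G(15) = mex{5,2,1,0,2} = 3
G(16) = mex{3,3,0,1,0} = 2
G(17) = mex{2,4,1,0,1} = 3
G(18) = mex{3,5,2,1,0} = 4
G(19) = mex{4,3,3,2,1} = 0
G(20) = mex{0,2,2,3,2} = 1
G(21) = mex{1,3,3,2,3} = 0
G(22) = mex{0,4,4,3,2} = 1
G(23) = mex{1,0,5,4,3} = 2
G(24) = mex{2,1,3,5,4} = 0

0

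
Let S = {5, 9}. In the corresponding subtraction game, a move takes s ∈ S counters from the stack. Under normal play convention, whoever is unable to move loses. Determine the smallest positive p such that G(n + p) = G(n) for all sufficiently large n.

14

n :  0  1  2  3  4  5  6  7  8  9 10 11 12 13 14 15 16 17 18 19 20 21 22 23 24 25 26 27 28 29
G :  0  0  0  0  0  1  1  1  1  1  2  2  2  2  0  0  0  0  0  1  1  1  1  1  2  2  2  2  0  0
G(n+14) = G(n) holds for n = 0,…,8 (a full window of length max(S) = 9), so the sequence is purely periodic with period 14.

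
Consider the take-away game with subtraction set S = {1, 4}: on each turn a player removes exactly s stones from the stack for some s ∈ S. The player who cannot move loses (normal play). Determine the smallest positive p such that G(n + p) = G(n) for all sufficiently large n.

5

n :  0  1  2  3  4  5  6  7  8  9 10 11 12 13 14
G :  0  1  0  1  2  0  1  0  1  2  0  1  0  1  2
G(n+5) = G(n) holds for n = 0,…,3 (a full window of length max(S) = 4), so the sequence is purely periodic with period 5.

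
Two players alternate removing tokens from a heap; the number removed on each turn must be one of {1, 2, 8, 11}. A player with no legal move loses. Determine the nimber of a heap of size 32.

2

n :  0  1  2  3  4  5  6  7  8  9 10 11 12 13 14 15 16 17 18 19 20 21 22 23 24 25 26 27 28 29 30 31 32
G :  0  1  2  0  1  2  0  1  2  0  1  2  0  1  2  0  1  2  0  1  2  0  1  2  0  1  2  0  1  2  0  1  2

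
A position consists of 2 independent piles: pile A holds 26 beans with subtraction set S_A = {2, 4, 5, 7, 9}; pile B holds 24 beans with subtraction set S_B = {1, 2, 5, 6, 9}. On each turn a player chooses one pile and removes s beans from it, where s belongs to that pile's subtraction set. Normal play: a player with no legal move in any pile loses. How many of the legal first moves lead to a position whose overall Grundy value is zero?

Pile A, S = {2, 4, 5, 7, 9}:
G(0) = 0
G(1) = mex{} = 0
G(2) = mex{0} = 1
G(3) = mex{0} = 1
G(4) = mex{1,0} = 2
G(5) = mex{1,0,0} = 2
G(6) = mex{2,1,0} = 3
G(7) = mex{2,1,1,0} = 3
G(8) = mex{3,2,1,0} = 4
G(9) = mex{3,2,2,1,0} = 4
G(10) = mex{4,3,2,1,0} = 5
G(11) = mex{4,3,3,2,1} = 0
G(12) = mex{5,4,3,2,1} = 0
G(13) = mex{0,4,4,3,2} = 1
G(14) = mex{0,5,4,3,2} = 1
G(15) = mex{1,0,5,4,3} = 2
G(16) = mex{1,0,0,4,3} = 2
G(17) = mex{2,1,0,5,4} = 3
G(18) = mex{2,1,1,0,4} = 3
G(19) = mex{3,2,1,0,5} = 4
G(20) = mex{3,2,2,1,0} = 4
G(21) = mex{4,3,2,1,0} = 5
G(22) = mex{4,3,3,2,1} = 0
G(23) = mex{5,4,3,2,1} = 0
G(24) = mex{0,4,4,3,2} = 1
G(25) = mex{0,5,4,3,2} = 1
G(26) = mex{1,0,5,4,3} = 2
G_A(26) = 2.
Pile B, S = {1, 2, 5, 6, 9}:
n :  0  1  2  3  4  5  6  7  8  9 10 11 12 13 14 15 16 17 18 19 20 21 22 23 24
G :  0  1  2  0  1  2  3  0  1  2  0  1  2  3  0  1  2  0  1  2  3  0  1  2  0
G_B(24) = 0.
Combined Grundy value = 2 ⊕ 0 = 2.
A winning move leaves total XOR = 0, i.e. changes one component's Grundy value g to g ⊕ X where X is the current total.
Pile A: need g' = 2⊕2 = 0. Options: 26−2→G=1, 26−4→G=0, 26−5→G=5, 26−7→G=4, 26−9→G=3. Hits: 1.
Pile B: need g' = 0⊕2 = 2. Options: 24−1→G=2, 24−2→G=1, 24−5→G=2, 24−6→G=1, 24−9→G=1. Hits: 2.

3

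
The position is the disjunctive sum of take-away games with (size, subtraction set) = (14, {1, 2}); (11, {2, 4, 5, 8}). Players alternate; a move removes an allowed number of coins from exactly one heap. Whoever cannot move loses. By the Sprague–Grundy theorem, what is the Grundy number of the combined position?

0

Heap A, S = {1, 2}:
n :  0  1  2  3  4  5  6  7  8  9 10 11 12 13 14
G :  0  1  2  0  1  2  0  1  2  0  1  2  0  1  2
G_A(14) = 2.
Heap B, S = {2, 4, 5, 8}:
G(0) = 0
G(1) = mex{} = 0
G(2) = mex{0} = 1
G(3) = mex{0} = 1
G(4) = mex{1,0} = 2
G(5) = mex{1,0,0} = 2
G(6) = mex{2,1,0} = 3
G(7) = mex{2,1,1} = 0
G(8) = mex{3,2,1,0} = 4
G(9) = mex{0,2,2,0} = 1
G(10) = mex{4,3,2,1} = 0
G(11) = mex{1,0,3,1} = 2
G_B(11) = 2.
Combined Grundy value = 2 ⊕ 2 = 0.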